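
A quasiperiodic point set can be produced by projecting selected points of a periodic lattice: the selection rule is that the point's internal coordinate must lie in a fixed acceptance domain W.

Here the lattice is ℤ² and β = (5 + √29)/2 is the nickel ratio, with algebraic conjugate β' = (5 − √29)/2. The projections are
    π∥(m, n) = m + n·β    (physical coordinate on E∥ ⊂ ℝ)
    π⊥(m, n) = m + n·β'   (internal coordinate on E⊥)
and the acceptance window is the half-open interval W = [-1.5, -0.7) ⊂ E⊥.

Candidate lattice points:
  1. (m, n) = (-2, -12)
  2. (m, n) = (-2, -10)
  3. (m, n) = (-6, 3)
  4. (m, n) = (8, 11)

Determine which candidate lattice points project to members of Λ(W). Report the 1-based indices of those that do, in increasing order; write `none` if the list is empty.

none

β' = (5−√29)/2 ≈ -0.19258.
[1] lift (-2,-12): star map gives 0.31099; window check -1.5 ≤ 0.31099 < -0.7 is false → out
[2] lift (-2,-10): star map gives -0.07418; window check -1.5 ≤ -0.07418 < -0.7 is false → out
[3] lift (-6,3): star map gives -6.57775; window check -1.5 ≤ -6.57775 < -0.7 is false → out
[4] lift (8,11): star map gives 5.88159; window check -1.5 ≤ 5.88159 < -0.7 is false → out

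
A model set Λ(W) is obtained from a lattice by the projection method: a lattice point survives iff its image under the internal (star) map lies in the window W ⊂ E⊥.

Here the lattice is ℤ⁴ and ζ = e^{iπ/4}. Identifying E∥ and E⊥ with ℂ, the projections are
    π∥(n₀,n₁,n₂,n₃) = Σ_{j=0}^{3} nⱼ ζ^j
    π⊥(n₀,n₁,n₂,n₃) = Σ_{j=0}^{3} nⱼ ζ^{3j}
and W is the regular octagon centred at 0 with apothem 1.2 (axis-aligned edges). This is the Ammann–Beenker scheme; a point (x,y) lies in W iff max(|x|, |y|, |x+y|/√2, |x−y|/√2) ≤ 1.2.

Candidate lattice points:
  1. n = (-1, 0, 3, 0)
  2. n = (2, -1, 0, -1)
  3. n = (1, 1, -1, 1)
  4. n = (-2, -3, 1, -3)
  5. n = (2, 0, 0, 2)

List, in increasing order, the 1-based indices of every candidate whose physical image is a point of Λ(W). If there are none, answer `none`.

Internal map: ζ^{3j} for j=0..3 gives (1,0), (−√2/2,√2/2), (0,−1), (√2/2,√2/2).
candidate 1: n = (-1, 0, 3, 0) → π⊥ ≈ (-1.00000, -3.00000); max(|x|,|y|,|x±y|/√2) = 3.00000 > 1.2 ⇒ ∉ W
candidate 2: n = (2, -1, 0, -1) → π⊥ ≈ (+2.00000, -1.41421); max(|x|,|y|,|x±y|/√2) = 2.41421 > 1.2 ⇒ ∉ W
candidate 3: n = (1, 1, -1, 1) → π⊥ ≈ (+1.00000, +2.41421); max(|x|,|y|,|x±y|/√2) = 2.41421 > 1.2 ⇒ ∉ W
candidate 4: n = (-2, -3, 1, -3) → π⊥ ≈ (-2.00000, -5.24264); max(|x|,|y|,|x±y|/√2) = 5.24264 > 1.2 ⇒ ∉ W
candidate 5: n = (2, 0, 0, 2) → π⊥ ≈ (+3.41421, +1.41421); max(|x|,|y|,|x±y|/√2) = 3.41421 > 1.2 ⇒ ∉ W

none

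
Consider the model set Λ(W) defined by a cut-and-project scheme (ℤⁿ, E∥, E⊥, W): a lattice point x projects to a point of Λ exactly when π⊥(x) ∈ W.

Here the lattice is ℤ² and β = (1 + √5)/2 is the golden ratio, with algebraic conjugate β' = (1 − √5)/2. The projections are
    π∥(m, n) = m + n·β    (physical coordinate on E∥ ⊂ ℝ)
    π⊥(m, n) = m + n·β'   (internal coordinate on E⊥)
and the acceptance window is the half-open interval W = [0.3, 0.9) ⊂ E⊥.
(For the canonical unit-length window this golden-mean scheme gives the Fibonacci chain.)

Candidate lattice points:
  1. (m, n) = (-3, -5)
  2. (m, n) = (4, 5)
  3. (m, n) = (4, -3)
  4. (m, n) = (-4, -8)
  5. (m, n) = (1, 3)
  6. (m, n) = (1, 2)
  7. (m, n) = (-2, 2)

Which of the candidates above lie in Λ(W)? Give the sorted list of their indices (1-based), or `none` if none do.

Numerically β ≈ 1.6180 and β' = −1/β ≈ -0.6180.
candidate 1: (m,n)=(-3,-5) → π∥ = -3-5·β ≈ -11.0902, π⊥ = -3-5·β' ≈ 0.0902 ∉ [0.3, 0.9) ⇒ out
candidate 2: (m,n)=(4,5) → π∥ = 4+5·β ≈ 12.0902, π⊥ = 4+5·β' ≈ 0.9098 ∉ [0.3, 0.9) ⇒ out
candidate 3: (m,n)=(4,-3) → π∥ = 4-3·β ≈ -0.8541, π⊥ = 4-3·β' ≈ 5.8541 ∉ [0.3, 0.9) ⇒ out
candidate 4: (m,n)=(-4,-8) → π∥ = -4-8·β ≈ -16.9443, π⊥ = -4-8·β' ≈ 0.9443 ∉ [0.3, 0.9) ⇒ out
candidate 5: (m,n)=(1,3) → π∥ = 1+3·β ≈ 5.8541, π⊥ = 1+3·β' ≈ -0.8541 ∉ [0.3, 0.9) ⇒ out
candidate 6: (m,n)=(1,2) → π∥ = 1+2·β ≈ 4.2361, π⊥ = 1+2·β' ≈ -0.2361 ∉ [0.3, 0.9) ⇒ out
candidate 7: (m,n)=(-2,2) → π∥ = -2+2·β ≈ 1.2361, π⊥ = -2+2·β' ≈ -3.2361 ∉ [0.3, 0.9) ⇒ out

none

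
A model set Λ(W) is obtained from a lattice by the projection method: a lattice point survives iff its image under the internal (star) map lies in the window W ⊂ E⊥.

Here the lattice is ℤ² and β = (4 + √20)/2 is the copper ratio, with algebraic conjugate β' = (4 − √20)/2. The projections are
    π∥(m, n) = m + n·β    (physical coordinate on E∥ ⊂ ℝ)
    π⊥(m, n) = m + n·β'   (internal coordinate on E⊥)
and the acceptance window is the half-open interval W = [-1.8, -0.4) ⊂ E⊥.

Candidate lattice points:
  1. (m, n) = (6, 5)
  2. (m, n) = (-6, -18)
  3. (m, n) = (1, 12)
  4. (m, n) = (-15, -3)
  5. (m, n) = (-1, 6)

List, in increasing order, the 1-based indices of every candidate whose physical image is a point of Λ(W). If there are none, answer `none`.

Compute β' = (4−√20)/2 = -0.236068, so π⊥(m,n) = m -0.236068·n.
candidate 1: (m,n)=(6,5) → π∥ = 6+5·β ≈ 27.180340, π⊥ = 6+5·β' ≈ 4.819660 ∉ [-1.8, -0.4) ⇒ out
candidate 2: (m,n)=(-6,-18) → π∥ = -6-18·β ≈ -82.249224, π⊥ = -6-18·β' ≈ -1.750776 ∈ [-1.8, -0.4) ⇒ IN Λ
candidate 3: (m,n)=(1,12) → π∥ = 1+12·β ≈ 51.832816, π⊥ = 1+12·β' ≈ -1.832816 ∉ [-1.8, -0.4) ⇒ out
candidate 4: (m,n)=(-15,-3) → π∥ = -15-3·β ≈ -27.708204, π⊥ = -15-3·β' ≈ -14.291796 ∉ [-1.8, -0.4) ⇒ out
candidate 5: (m,n)=(-1,6) → π∥ = -1+6·β ≈ 24.416408, π⊥ = -1+6·β' ≈ -2.416408 ∉ [-1.8, -0.4) ⇒ out

2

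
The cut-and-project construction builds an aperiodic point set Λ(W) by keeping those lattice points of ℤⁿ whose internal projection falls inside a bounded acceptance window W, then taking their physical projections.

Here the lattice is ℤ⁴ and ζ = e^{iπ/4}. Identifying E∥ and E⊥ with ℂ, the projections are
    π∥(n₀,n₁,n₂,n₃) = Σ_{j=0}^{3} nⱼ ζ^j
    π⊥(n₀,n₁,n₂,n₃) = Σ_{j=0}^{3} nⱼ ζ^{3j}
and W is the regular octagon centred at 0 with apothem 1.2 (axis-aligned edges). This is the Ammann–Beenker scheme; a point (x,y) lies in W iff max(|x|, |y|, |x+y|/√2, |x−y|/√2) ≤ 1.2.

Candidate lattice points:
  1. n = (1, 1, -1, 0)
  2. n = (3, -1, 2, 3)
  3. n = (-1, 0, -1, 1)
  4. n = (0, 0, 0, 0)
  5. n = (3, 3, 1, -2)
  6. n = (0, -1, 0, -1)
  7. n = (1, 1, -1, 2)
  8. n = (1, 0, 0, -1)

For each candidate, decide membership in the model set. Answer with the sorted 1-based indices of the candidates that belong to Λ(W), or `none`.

With ζ = e^{iπ/4} the internal vectors are ζ^0,ζ^3,ζ^6,ζ^9.
candidate 1: n = (1, 1, -1, 0) → π⊥ ≈ (+0.292893, +1.707107); max(|x|,|y|,|x±y|/√2) = 1.707107 > 1.2 ⇒ ∉ W
candidate 2: n = (3, -1, 2, 3) → π⊥ ≈ (+5.828427, -0.585786); max(|x|,|y|,|x±y|/√2) = 5.828427 > 1.2 ⇒ ∉ W
candidate 3: n = (-1, 0, -1, 1) → π⊥ ≈ (-0.292893, +1.707107); max(|x|,|y|,|x±y|/√2) = 1.707107 > 1.2 ⇒ ∉ W
candidate 4: n = (0, 0, 0, 0) → π⊥ ≈ (+0.000000, +0.000000); max(|x|,|y|,|x±y|/√2) = 0.000000 ≤ 1.2 ⇒ ∈ W
candidate 5: n = (3, 3, 1, -2) → π⊥ ≈ (-0.535534, -0.292893); max(|x|,|y|,|x±y|/√2) = 0.585786 ≤ 1.2 ⇒ ∈ W
candidate 6: n = (0, -1, 0, -1) → π⊥ ≈ (+0.000000, -1.414214); max(|x|,|y|,|x±y|/√2) = 1.414214 > 1.2 ⇒ ∉ W
candidate 7: n = (1, 1, -1, 2) → π⊥ ≈ (+1.707107, +3.121320); max(|x|,|y|,|x±y|/√2) = 3.414214 > 1.2 ⇒ ∉ W
candidate 8: n = (1, 0, 0, -1) → π⊥ ≈ (+0.292893, -0.707107); max(|x|,|y|,|x±y|/√2) = 0.707107 ≤ 1.2 ⇒ ∈ W

4, 5, 8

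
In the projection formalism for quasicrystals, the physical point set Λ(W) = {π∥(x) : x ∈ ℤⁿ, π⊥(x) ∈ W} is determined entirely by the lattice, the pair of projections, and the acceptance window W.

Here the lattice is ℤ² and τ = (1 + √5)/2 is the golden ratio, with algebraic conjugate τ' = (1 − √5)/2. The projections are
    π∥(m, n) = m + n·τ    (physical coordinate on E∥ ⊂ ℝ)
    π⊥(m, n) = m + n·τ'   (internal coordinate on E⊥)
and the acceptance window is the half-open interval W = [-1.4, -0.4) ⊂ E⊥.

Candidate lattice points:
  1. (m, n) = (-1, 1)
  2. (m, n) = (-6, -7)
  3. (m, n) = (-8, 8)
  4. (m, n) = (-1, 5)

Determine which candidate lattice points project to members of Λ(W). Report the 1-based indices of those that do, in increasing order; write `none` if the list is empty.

none

τ' = (1−√5)/2 ≈ -0.6180.
candidate 1: (m,n)=(-1,1) → π∥ = -1+1·τ ≈ 0.6180, π⊥ = -1+1·τ' ≈ -1.6180 ∉ [-1.4, -0.4) ⇒ out
candidate 2: (m,n)=(-6,-7) → π∥ = -6-7·τ ≈ -17.3262, π⊥ = -6-7·τ' ≈ -1.6738 ∉ [-1.4, -0.4) ⇒ out
candidate 3: (m,n)=(-8,8) → π∥ = -8+8·τ ≈ 4.9443, π⊥ = -8+8·τ' ≈ -12.9443 ∉ [-1.4, -0.4) ⇒ out
candidate 4: (m,n)=(-1,5) → π∥ = -1+5·τ ≈ 7.0902, π⊥ = -1+5·τ' ≈ -4.0902 ∉ [-1.4, -0.4) ⇒ out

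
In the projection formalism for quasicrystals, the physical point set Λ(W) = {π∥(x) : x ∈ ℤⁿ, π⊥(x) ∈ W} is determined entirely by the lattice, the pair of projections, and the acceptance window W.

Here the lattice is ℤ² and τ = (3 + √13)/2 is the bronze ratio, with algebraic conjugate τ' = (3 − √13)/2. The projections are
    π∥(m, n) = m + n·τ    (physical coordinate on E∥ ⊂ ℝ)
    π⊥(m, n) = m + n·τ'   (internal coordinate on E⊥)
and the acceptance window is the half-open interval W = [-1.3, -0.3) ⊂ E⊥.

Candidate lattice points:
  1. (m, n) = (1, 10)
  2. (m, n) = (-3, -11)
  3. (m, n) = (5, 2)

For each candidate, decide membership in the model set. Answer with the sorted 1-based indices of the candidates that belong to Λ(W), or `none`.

τ' = (3−√13)/2 ≈ -0.30278.
candidate 1: (m,n)=(1,10) → π∥ = 1+10·τ ≈ 34.02776, π⊥ = 1+10·τ' ≈ -2.02776 ∉ [-1.3, -0.3) ⇒ out
candidate 2: (m,n)=(-3,-11) → π∥ = -3-11·τ ≈ -39.33053, π⊥ = -3-11·τ' ≈ 0.33053 ∉ [-1.3, -0.3) ⇒ out
candidate 3: (m,n)=(5,2) → π∥ = 5+2·τ ≈ 11.60555, π⊥ = 5+2·τ' ≈ 4.39445 ∉ [-1.3, -0.3) ⇒ out

none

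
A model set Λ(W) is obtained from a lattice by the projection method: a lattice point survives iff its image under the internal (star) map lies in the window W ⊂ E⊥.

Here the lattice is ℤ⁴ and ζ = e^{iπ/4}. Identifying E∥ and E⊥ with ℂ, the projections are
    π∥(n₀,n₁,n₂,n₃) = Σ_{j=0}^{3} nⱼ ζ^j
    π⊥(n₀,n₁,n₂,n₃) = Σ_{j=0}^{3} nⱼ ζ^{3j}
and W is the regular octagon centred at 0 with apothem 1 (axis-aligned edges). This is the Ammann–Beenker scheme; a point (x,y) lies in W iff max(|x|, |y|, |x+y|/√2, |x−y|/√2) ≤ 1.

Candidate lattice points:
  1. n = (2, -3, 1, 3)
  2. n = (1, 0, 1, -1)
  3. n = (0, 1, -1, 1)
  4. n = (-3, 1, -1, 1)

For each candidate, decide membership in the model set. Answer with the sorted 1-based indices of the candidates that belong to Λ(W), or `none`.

With ζ = e^{iπ/4} the internal vectors are ζ^0,ζ^3,ζ^6,ζ^9.
candidate 1: n = (2, -3, 1, 3) → π⊥ ≈ (+6.242641, -1.000000); max(|x|,|y|,|x±y|/√2) = 6.242641 > 1 ⇒ ∉ W
candidate 2: n = (1, 0, 1, -1) → π⊥ ≈ (+0.292893, -1.707107); max(|x|,|y|,|x±y|/√2) = 1.707107 > 1 ⇒ ∉ W
candidate 3: n = (0, 1, -1, 1) → π⊥ ≈ (+0.000000, +2.414214); max(|x|,|y|,|x±y|/√2) = 2.414214 > 1 ⇒ ∉ W
candidate 4: n = (-3, 1, -1, 1) → π⊥ ≈ (-3.000000, +2.414214); max(|x|,|y|,|x±y|/√2) = 3.828427 > 1 ⇒ ∉ W

none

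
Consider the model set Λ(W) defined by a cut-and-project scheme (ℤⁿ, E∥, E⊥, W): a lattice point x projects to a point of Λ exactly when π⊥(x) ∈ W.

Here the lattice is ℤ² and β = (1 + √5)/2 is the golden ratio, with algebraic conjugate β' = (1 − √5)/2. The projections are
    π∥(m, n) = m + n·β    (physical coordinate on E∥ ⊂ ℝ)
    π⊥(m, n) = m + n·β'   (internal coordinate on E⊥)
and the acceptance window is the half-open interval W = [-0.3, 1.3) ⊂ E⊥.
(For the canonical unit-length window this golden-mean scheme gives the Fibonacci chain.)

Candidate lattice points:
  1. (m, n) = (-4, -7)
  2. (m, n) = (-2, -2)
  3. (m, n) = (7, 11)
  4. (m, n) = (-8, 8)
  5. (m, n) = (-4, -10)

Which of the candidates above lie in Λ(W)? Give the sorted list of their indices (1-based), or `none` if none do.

β' = (1−√5)/2 ≈ -0.618034.
[1] lift (-4,-7): star map gives 0.326238; window check -0.3 ≤ 0.326238 < 1.3 is true → IN Λ
[2] lift (-2,-2): star map gives -0.763932; window check -0.3 ≤ -0.763932 < 1.3 is false → out
[3] lift (7,11): star map gives 0.201626; window check -0.3 ≤ 0.201626 < 1.3 is true → IN Λ
[4] lift (-8,8): star map gives -12.944272; window check -0.3 ≤ -12.944272 < 1.3 is false → out
[5] lift (-4,-10): star map gives 2.180340; window check -0.3 ≤ 2.180340 < 1.3 is false → out

1, 3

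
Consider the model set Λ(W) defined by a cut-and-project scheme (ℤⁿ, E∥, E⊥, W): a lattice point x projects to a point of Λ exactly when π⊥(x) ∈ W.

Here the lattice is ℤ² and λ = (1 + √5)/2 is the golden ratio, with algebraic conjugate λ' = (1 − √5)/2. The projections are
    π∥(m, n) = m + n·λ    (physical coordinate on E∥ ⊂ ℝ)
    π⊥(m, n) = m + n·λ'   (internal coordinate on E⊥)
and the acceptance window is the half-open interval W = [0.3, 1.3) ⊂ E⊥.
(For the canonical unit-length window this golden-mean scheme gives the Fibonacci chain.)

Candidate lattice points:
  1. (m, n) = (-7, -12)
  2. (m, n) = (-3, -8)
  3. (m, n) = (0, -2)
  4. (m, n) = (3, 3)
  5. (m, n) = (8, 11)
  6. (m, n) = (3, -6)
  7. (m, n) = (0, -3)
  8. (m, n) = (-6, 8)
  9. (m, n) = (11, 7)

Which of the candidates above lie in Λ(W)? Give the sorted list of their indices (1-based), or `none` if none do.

λ' = (1−√5)/2 ≈ -0.618034.
candidate 1: (m,n)=(-7,-12) → π∥ = -7-12·λ ≈ -26.416408, π⊥ = -7-12·λ' ≈ 0.416408 ∈ [0.3, 1.3) ⇒ IN Λ
candidate 2: (m,n)=(-3,-8) → π∥ = -3-8·λ ≈ -15.944272, π⊥ = -3-8·λ' ≈ 1.944272 ∉ [0.3, 1.3) ⇒ out
candidate 3: (m,n)=(0,-2) → π∥ = 0-2·λ ≈ -3.236068, π⊥ = 0-2·λ' ≈ 1.236068 ∈ [0.3, 1.3) ⇒ IN Λ
candidate 4: (m,n)=(3,3) → π∥ = 3+3·λ ≈ 7.854102, π⊥ = 3+3·λ' ≈ 1.145898 ∈ [0.3, 1.3) ⇒ IN Λ
candidate 5: (m,n)=(8,11) → π∥ = 8+11·λ ≈ 25.798374, π⊥ = 8+11·λ' ≈ 1.201626 ∈ [0.3, 1.3) ⇒ IN Λ
candidate 6: (m,n)=(3,-6) → π∥ = 3-6·λ ≈ -6.708204, π⊥ = 3-6·λ' ≈ 6.708204 ∉ [0.3, 1.3) ⇒ out
candidate 7: (m,n)=(0,-3) → π∥ = 0-3·λ ≈ -4.854102, π⊥ = 0-3·λ' ≈ 1.854102 ∉ [0.3, 1.3) ⇒ out
candidate 8: (m,n)=(-6,8) → π∥ = -6+8·λ ≈ 6.944272, π⊥ = -6+8·λ' ≈ -10.944272 ∉ [0.3, 1.3) ⇒ out
candidate 9: (m,n)=(11,7) → π∥ = 11+7·λ ≈ 22.326238, π⊥ = 11+7·λ' ≈ 6.673762 ∉ [0.3, 1.3) ⇒ out

1, 3, 4, 5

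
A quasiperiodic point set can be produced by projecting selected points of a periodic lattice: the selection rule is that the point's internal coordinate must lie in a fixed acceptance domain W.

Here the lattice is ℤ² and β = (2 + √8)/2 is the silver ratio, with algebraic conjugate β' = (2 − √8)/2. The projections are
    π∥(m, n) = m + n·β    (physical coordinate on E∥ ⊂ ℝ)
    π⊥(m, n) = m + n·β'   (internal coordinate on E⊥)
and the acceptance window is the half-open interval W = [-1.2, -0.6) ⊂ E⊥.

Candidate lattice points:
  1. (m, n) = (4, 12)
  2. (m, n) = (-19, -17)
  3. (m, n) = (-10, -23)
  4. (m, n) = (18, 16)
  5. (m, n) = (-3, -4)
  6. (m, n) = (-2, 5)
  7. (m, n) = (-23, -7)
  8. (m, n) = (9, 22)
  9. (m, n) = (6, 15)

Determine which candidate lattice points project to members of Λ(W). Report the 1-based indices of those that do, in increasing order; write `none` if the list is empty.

1

β' = (2−√8)/2 ≈ -0.41421.
#1 (4,12): internal coord 4 + (12)·β' = -0.97056; -0.97056 ∈ [-1.2, -0.6) → IN Λ
#2 (-19,-17): internal coord -19 + (-17)·β' = -11.95837; -11.95837 ∉ [-1.2, -0.6) → out
#3 (-10,-23): internal coord -10 + (-23)·β' = -0.47309; -0.47309 ∉ [-1.2, -0.6) → out
#4 (18,16): internal coord 18 + (16)·β' = +11.37258; +11.37258 ∉ [-1.2, -0.6) → out
#5 (-3,-4): internal coord -3 + (-4)·β' = -1.34315; -1.34315 ∉ [-1.2, -0.6) → out
#6 (-2,5): internal coord -2 + (5)·β' = -4.07107; -4.07107 ∉ [-1.2, -0.6) → out
#7 (-23,-7): internal coord -23 + (-7)·β' = -20.10051; -20.10051 ∉ [-1.2, -0.6) → out
#8 (9,22): internal coord 9 + (22)·β' = -0.11270; -0.11270 ∉ [-1.2, -0.6) → out
#9 (6,15): internal coord 6 + (15)·β' = -0.21320; -0.21320 ∉ [-1.2, -0.6) → out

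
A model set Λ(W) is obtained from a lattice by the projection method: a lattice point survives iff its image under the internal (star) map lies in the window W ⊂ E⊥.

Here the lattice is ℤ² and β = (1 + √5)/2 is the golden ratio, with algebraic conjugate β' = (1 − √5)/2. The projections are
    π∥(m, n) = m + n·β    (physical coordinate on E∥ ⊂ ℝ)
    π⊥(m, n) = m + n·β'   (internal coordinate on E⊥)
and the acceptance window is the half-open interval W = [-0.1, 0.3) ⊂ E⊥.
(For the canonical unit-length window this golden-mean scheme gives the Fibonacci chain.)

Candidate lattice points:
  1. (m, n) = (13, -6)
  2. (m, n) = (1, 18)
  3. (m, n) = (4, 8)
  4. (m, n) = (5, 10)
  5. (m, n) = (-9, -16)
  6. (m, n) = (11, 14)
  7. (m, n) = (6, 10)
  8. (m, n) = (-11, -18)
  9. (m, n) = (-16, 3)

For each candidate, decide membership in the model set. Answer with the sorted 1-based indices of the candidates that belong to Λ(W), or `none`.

8

β' = (1−√5)/2 ≈ -0.6180.
#1 (13,-6): internal coord 13 + (-6)·β' = +16.7082; +16.7082 ∉ [-0.1, 0.3) → out
#2 (1,18): internal coord 1 + (18)·β' = -10.1246; -10.1246 ∉ [-0.1, 0.3) → out
#3 (4,8): internal coord 4 + (8)·β' = -0.9443; -0.9443 ∉ [-0.1, 0.3) → out
#4 (5,10): internal coord 5 + (10)·β' = -1.1803; -1.1803 ∉ [-0.1, 0.3) → out
#5 (-9,-16): internal coord -9 + (-16)·β' = +0.8885; +0.8885 ∉ [-0.1, 0.3) → out
#6 (11,14): internal coord 11 + (14)·β' = +2.3475; +2.3475 ∉ [-0.1, 0.3) → out
#7 (6,10): internal coord 6 + (10)·β' = -0.1803; -0.1803 ∉ [-0.1, 0.3) → out
#8 (-11,-18): internal coord -11 + (-18)·β' = +0.1246; +0.1246 ∈ [-0.1, 0.3) → IN Λ
#9 (-16,3): internal coord -16 + (3)·β' = -17.8541; -17.8541 ∉ [-0.1, 0.3) → out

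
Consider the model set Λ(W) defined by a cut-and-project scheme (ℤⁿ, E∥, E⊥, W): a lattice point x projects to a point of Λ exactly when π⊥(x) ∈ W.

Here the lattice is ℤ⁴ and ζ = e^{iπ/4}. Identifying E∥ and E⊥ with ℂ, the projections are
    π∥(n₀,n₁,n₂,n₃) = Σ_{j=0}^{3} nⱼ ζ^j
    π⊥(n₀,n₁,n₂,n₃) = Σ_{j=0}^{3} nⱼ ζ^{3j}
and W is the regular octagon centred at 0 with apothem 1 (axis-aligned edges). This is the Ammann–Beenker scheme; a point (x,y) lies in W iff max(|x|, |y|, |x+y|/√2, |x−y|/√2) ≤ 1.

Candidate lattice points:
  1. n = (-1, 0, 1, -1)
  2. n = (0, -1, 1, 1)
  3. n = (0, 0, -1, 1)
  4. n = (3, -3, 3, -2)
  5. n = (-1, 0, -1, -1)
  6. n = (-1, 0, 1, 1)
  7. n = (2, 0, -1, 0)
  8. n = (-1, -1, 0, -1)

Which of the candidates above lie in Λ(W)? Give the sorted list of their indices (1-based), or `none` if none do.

Internal map: ζ^{3j} for j=0..3 gives (1,0), (−√2/2,√2/2), (0,−1), (√2/2,√2/2).
#1 (-1, 0, 1, -1): internal (-1.70711, -1.70711); octagon support 2.41421 vs apothem 1 → ∉ W
#2 (0, -1, 1, 1): internal (1.41421, -1.00000); octagon support 1.70711 vs apothem 1 → ∉ W
#3 (0, 0, -1, 1): internal (0.70711, 1.70711); octagon support 1.70711 vs apothem 1 → ∉ W
#4 (3, -3, 3, -2): internal (3.70711, -6.53553); octagon support 7.24264 vs apothem 1 → ∉ W
#5 (-1, 0, -1, -1): internal (-1.70711, 0.29289); octagon support 1.70711 vs apothem 1 → ∉ W
#6 (-1, 0, 1, 1): internal (-0.29289, -0.29289); octagon support 0.41421 vs apothem 1 → ∈ W
#7 (2, 0, -1, 0): internal (2.00000, 1.00000); octagon support 2.12132 vs apothem 1 → ∉ W
#8 (-1, -1, 0, -1): internal (-1.00000, -1.41421); octagon support 1.70711 vs apothem 1 → ∉ W

6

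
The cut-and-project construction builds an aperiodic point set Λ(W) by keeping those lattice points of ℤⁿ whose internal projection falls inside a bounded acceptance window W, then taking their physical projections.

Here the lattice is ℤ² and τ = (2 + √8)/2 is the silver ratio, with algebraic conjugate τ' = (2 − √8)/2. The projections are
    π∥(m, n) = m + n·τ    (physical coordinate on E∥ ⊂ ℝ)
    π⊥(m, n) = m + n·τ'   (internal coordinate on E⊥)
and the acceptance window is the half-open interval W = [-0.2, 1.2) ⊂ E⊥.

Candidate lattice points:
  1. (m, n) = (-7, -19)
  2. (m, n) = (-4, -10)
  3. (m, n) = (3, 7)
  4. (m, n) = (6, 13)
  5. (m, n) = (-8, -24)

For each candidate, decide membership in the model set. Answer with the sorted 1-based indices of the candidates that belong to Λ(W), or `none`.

Compute τ' = (2−√8)/2 = -0.4142, so π⊥(m,n) = m -0.4142·n.
#1 (-7,-19): internal coord -7 + (-19)·τ' = +0.8701; +0.8701 ∈ [-0.2, 1.2) → IN Λ
#2 (-4,-10): internal coord -4 + (-10)·τ' = +0.1421; +0.1421 ∈ [-0.2, 1.2) → IN Λ
#3 (3,7): internal coord 3 + (7)·τ' = +0.1005; +0.1005 ∈ [-0.2, 1.2) → IN Λ
#4 (6,13): internal coord 6 + (13)·τ' = +0.6152; +0.6152 ∈ [-0.2, 1.2) → IN Λ
#5 (-8,-24): internal coord -8 + (-24)·τ' = +1.9411; +1.9411 ∉ [-0.2, 1.2) → out

1, 2, 3, 4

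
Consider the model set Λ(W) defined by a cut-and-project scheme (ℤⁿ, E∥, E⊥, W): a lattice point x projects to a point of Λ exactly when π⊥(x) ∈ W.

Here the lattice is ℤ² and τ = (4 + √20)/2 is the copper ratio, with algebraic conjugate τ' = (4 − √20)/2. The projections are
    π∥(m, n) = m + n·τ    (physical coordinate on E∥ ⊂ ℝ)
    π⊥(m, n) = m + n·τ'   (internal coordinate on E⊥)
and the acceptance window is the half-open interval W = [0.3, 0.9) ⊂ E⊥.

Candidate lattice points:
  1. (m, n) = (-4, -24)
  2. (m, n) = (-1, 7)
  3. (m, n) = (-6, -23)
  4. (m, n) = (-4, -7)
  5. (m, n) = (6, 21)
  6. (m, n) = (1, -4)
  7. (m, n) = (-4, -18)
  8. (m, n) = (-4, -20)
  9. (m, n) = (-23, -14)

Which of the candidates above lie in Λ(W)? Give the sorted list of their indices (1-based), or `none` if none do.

8

τ' = (4−√20)/2 ≈ -0.236068.
#1 (-4,-24): internal coord -4 + (-24)·τ' = +1.665631; +1.665631 ∉ [0.3, 0.9) → out
#2 (-1,7): internal coord -1 + (7)·τ' = -2.652476; -2.652476 ∉ [0.3, 0.9) → out
#3 (-6,-23): internal coord -6 + (-23)·τ' = -0.570437; -0.570437 ∉ [0.3, 0.9) → out
#4 (-4,-7): internal coord -4 + (-7)·τ' = -2.347524; -2.347524 ∉ [0.3, 0.9) → out
#5 (6,21): internal coord 6 + (21)·τ' = +1.042572; +1.042572 ∉ [0.3, 0.9) → out
#6 (1,-4): internal coord 1 + (-4)·τ' = +1.944272; +1.944272 ∉ [0.3, 0.9) → out
#7 (-4,-18): internal coord -4 + (-18)·τ' = +0.249224; +0.249224 ∉ [0.3, 0.9) → out
#8 (-4,-20): internal coord -4 + (-20)·τ' = +0.721360; +0.721360 ∈ [0.3, 0.9) → IN Λ
#9 (-23,-14): internal coord -23 + (-14)·τ' = -19.695048; -19.695048 ∉ [0.3, 0.9) → out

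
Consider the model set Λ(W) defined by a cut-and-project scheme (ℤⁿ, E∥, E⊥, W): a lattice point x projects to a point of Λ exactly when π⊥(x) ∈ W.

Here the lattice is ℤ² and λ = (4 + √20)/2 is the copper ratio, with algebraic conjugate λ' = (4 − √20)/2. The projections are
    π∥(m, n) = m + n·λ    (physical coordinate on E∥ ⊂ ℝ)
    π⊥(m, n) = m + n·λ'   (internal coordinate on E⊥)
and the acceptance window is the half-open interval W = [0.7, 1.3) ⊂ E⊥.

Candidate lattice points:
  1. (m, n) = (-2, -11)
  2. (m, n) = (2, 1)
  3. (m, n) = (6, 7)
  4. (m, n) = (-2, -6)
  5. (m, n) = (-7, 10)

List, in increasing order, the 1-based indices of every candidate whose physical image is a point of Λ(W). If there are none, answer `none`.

Compute λ' = (4−√20)/2 = -0.23607, so π⊥(m,n) = m -0.23607·n.
#1 (-2,-11): internal coord -2 + (-11)·λ' = +0.59675; +0.59675 ∉ [0.7, 1.3) → out
#2 (2,1): internal coord 2 + (1)·λ' = +1.76393; +1.76393 ∉ [0.7, 1.3) → out
#3 (6,7): internal coord 6 + (7)·λ' = +4.34752; +4.34752 ∉ [0.7, 1.3) → out
#4 (-2,-6): internal coord -2 + (-6)·λ' = -0.58359; -0.58359 ∉ [0.7, 1.3) → out
#5 (-7,10): internal coord -7 + (10)·λ' = -9.36068; -9.36068 ∉ [0.7, 1.3) → out

none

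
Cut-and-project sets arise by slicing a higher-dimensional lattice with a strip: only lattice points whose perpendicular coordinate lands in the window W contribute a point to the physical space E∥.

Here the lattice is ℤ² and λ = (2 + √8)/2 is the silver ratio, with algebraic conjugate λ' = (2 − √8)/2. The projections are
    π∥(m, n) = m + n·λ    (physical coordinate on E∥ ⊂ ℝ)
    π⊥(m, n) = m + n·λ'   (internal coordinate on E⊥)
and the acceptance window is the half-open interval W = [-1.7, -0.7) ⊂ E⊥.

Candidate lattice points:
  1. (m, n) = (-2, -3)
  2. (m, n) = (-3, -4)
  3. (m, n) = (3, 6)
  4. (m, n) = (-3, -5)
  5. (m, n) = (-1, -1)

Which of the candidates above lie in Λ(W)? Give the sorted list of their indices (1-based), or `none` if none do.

Numerically λ ≈ 2.41421 and λ' = −1/λ ≈ -0.41421.
#1 (-2,-3): internal coord -2 + (-3)·λ' = -0.75736; -0.75736 ∈ [-1.7, -0.7) → IN Λ
#2 (-3,-4): internal coord -3 + (-4)·λ' = -1.34315; -1.34315 ∈ [-1.7, -0.7) → IN Λ
#3 (3,6): internal coord 3 + (6)·λ' = +0.51472; +0.51472 ∉ [-1.7, -0.7) → out
#4 (-3,-5): internal coord -3 + (-5)·λ' = -0.92893; -0.92893 ∈ [-1.7, -0.7) → IN Λ
#5 (-1,-1): internal coord -1 + (-1)·λ' = -0.58579; -0.58579 ∉ [-1.7, -0.7) → out

1, 2, 4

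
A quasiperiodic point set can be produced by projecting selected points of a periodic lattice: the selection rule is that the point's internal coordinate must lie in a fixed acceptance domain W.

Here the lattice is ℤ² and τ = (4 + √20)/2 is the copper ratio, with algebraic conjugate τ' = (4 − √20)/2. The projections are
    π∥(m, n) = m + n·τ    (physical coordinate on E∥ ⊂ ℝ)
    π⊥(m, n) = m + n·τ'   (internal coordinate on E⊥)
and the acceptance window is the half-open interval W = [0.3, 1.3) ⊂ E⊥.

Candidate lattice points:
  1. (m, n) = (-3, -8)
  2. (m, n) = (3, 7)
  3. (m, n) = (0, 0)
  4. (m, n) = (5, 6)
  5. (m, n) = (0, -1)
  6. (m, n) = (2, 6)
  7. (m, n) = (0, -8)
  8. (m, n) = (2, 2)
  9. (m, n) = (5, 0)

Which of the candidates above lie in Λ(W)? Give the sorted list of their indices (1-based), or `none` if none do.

6

Numerically τ ≈ 4.2361 and τ' = −1/τ ≈ -0.2361.
candidate 1: (m,n)=(-3,-8) → π∥ = -3-8·τ ≈ -36.8885, π⊥ = -3-8·τ' ≈ -1.1115 ∉ [0.3, 1.3) ⇒ out
candidate 2: (m,n)=(3,7) → π∥ = 3+7·τ ≈ 32.6525, π⊥ = 3+7·τ' ≈ 1.3475 ∉ [0.3, 1.3) ⇒ out
candidate 3: (m,n)=(0,0) → π∥ = 0+0·τ ≈ 0.0000, π⊥ = 0+0·τ' ≈ 0.0000 ∉ [0.3, 1.3) ⇒ out
candidate 4: (m,n)=(5,6) → π∥ = 5+6·τ ≈ 30.4164, π⊥ = 5+6·τ' ≈ 3.5836 ∉ [0.3, 1.3) ⇒ out
candidate 5: (m,n)=(0,-1) → π∥ = 0-1·τ ≈ -4.2361, π⊥ = 0-1·τ' ≈ 0.2361 ∉ [0.3, 1.3) ⇒ out
candidate 6: (m,n)=(2,6) → π∥ = 2+6·τ ≈ 27.4164, π⊥ = 2+6·τ' ≈ 0.5836 ∈ [0.3, 1.3) ⇒ IN Λ
candidate 7: (m,n)=(0,-8) → π∥ = 0-8·τ ≈ -33.8885, π⊥ = 0-8·τ' ≈ 1.8885 ∉ [0.3, 1.3) ⇒ out
candidate 8: (m,n)=(2,2) → π∥ = 2+2·τ ≈ 10.4721, π⊥ = 2+2·τ' ≈ 1.5279 ∉ [0.3, 1.3) ⇒ out
candidate 9: (m,n)=(5,0) → π∥ = 5+0·τ ≈ 5.0000, π⊥ = 5+0·τ' ≈ 5.0000 ∉ [0.3, 1.3) ⇒ out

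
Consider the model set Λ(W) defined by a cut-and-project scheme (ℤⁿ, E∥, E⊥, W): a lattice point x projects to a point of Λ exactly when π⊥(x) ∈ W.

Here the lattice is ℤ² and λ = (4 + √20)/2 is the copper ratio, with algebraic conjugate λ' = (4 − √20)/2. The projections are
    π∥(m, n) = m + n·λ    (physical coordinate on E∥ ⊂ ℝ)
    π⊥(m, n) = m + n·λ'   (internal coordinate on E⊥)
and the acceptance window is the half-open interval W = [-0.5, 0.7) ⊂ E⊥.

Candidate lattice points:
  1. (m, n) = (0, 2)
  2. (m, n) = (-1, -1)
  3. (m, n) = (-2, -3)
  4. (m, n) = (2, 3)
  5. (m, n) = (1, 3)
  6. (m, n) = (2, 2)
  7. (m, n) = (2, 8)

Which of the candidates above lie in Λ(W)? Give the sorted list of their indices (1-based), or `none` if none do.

1, 5, 7

Compute λ' = (4−√20)/2 = -0.236068, so π⊥(m,n) = m -0.236068·n.
#1 (0,2): internal coord 0 + (2)·λ' = -0.472136; -0.472136 ∈ [-0.5, 0.7) → IN Λ
#2 (-1,-1): internal coord -1 + (-1)·λ' = -0.763932; -0.763932 ∉ [-0.5, 0.7) → out
#3 (-2,-3): internal coord -2 + (-3)·λ' = -1.291796; -1.291796 ∉ [-0.5, 0.7) → out
#4 (2,3): internal coord 2 + (3)·λ' = +1.291796; +1.291796 ∉ [-0.5, 0.7) → out
#5 (1,3): internal coord 1 + (3)·λ' = +0.291796; +0.291796 ∈ [-0.5, 0.7) → IN Λ
#6 (2,2): internal coord 2 + (2)·λ' = +1.527864; +1.527864 ∉ [-0.5, 0.7) → out
#7 (2,8): internal coord 2 + (8)·λ' = +0.111456; +0.111456 ∈ [-0.5, 0.7) → IN Λ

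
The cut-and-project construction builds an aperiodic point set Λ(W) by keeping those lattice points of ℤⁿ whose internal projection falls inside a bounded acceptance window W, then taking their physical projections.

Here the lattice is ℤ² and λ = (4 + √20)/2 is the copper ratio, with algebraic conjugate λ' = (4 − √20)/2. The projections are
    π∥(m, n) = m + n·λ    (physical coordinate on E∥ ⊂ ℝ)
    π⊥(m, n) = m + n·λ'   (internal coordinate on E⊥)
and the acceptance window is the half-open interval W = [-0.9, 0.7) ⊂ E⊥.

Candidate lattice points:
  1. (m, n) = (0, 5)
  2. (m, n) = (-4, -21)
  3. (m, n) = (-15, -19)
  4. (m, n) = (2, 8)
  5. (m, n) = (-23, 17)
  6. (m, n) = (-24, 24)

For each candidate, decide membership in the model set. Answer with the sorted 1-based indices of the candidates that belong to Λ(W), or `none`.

λ' = (4−√20)/2 ≈ -0.23607.
candidate 1: (m,n)=(0,5) → π∥ = 0+5·λ ≈ 21.18034, π⊥ = 0+5·λ' ≈ -1.18034 ∉ [-0.9, 0.7) ⇒ out
candidate 2: (m,n)=(-4,-21) → π∥ = -4-21·λ ≈ -92.95743, π⊥ = -4-21·λ' ≈ 0.95743 ∉ [-0.9, 0.7) ⇒ out
candidate 3: (m,n)=(-15,-19) → π∥ = -15-19·λ ≈ -95.48529, π⊥ = -15-19·λ' ≈ -10.51471 ∉ [-0.9, 0.7) ⇒ out
candidate 4: (m,n)=(2,8) → π∥ = 2+8·λ ≈ 35.88854, π⊥ = 2+8·λ' ≈ 0.11146 ∈ [-0.9, 0.7) ⇒ IN Λ
candidate 5: (m,n)=(-23,17) → π∥ = -23+17·λ ≈ 49.01316, π⊥ = -23+17·λ' ≈ -27.01316 ∉ [-0.9, 0.7) ⇒ out
candidate 6: (m,n)=(-24,24) → π∥ = -24+24·λ ≈ 77.66563, π⊥ = -24+24·λ' ≈ -29.66563 ∉ [-0.9, 0.7) ⇒ out

4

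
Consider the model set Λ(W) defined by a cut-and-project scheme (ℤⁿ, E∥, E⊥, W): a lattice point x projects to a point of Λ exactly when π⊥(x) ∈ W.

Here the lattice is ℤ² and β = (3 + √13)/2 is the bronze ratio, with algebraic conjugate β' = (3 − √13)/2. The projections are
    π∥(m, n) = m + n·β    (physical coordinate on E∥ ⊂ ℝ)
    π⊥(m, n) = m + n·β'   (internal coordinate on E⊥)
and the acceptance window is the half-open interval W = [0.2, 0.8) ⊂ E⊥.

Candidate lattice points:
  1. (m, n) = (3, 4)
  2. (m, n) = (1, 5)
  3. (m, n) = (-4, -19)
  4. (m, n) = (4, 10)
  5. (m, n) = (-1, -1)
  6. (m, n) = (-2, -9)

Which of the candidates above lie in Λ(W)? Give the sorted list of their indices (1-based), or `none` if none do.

6

Numerically β ≈ 3.302776 and β' = −1/β ≈ -0.302776.
candidate 1: (m,n)=(3,4) → π∥ = 3+4·β ≈ 16.211103, π⊥ = 3+4·β' ≈ 1.788897 ∉ [0.2, 0.8) ⇒ out
candidate 2: (m,n)=(1,5) → π∥ = 1+5·β ≈ 17.513878, π⊥ = 1+5·β' ≈ -0.513878 ∉ [0.2, 0.8) ⇒ out
candidate 3: (m,n)=(-4,-19) → π∥ = -4-19·β ≈ -66.752737, π⊥ = -4-19·β' ≈ 1.752737 ∉ [0.2, 0.8) ⇒ out
candidate 4: (m,n)=(4,10) → π∥ = 4+10·β ≈ 37.027756, π⊥ = 4+10·β' ≈ 0.972244 ∉ [0.2, 0.8) ⇒ out
candidate 5: (m,n)=(-1,-1) → π∥ = -1-1·β ≈ -4.302776, π⊥ = -1-1·β' ≈ -0.697224 ∉ [0.2, 0.8) ⇒ out
candidate 6: (m,n)=(-2,-9) → π∥ = -2-9·β ≈ -31.724981, π⊥ = -2-9·β' ≈ 0.724981 ∈ [0.2, 0.8) ⇒ IN Λ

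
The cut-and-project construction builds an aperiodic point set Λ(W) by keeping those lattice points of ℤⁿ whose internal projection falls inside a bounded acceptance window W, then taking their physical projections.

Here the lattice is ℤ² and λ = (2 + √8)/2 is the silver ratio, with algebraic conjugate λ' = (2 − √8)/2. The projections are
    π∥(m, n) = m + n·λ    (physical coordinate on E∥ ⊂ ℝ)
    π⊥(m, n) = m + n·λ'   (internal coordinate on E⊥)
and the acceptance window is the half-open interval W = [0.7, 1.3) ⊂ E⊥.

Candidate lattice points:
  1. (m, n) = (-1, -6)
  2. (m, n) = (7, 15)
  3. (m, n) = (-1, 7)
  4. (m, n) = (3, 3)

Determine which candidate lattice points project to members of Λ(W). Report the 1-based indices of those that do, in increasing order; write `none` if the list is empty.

2

λ' = (2−√8)/2 ≈ -0.4142.
#1 (-1,-6): internal coord -1 + (-6)·λ' = +1.4853; +1.4853 ∉ [0.7, 1.3) → out
#2 (7,15): internal coord 7 + (15)·λ' = +0.7868; +0.7868 ∈ [0.7, 1.3) → IN Λ
#3 (-1,7): internal coord -1 + (7)·λ' = -3.8995; -3.8995 ∉ [0.7, 1.3) → out
#4 (3,3): internal coord 3 + (3)·λ' = +1.7574; +1.7574 ∉ [0.7, 1.3) → out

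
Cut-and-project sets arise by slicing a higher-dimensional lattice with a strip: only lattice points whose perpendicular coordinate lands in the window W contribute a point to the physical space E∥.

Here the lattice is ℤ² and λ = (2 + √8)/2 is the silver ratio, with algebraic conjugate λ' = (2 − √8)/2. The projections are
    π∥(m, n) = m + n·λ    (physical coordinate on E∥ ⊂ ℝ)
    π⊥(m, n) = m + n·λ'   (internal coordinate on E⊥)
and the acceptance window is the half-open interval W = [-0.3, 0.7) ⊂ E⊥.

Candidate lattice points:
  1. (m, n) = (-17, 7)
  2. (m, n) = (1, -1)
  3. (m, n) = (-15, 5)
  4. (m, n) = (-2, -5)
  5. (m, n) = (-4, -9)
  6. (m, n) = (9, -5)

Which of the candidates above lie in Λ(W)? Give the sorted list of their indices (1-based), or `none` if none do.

Numerically λ ≈ 2.414214 and λ' = −1/λ ≈ -0.414214.
[1] lift (-17,7): star map gives -19.899495; window check -0.3 ≤ -19.899495 < 0.7 is false → out
[2] lift (1,-1): star map gives 1.414214; window check -0.3 ≤ 1.414214 < 0.7 is false → out
[3] lift (-15,5): star map gives -17.071068; window check -0.3 ≤ -17.071068 < 0.7 is false → out
[4] lift (-2,-5): star map gives 0.071068; window check -0.3 ≤ 0.071068 < 0.7 is true → IN Λ
[5] lift (-4,-9): star map gives -0.272078; window check -0.3 ≤ -0.272078 < 0.7 is true → IN Λ
[6] lift (9,-5): star map gives 11.071068; window check -0.3 ≤ 11.071068 < 0.7 is false → out

4, 5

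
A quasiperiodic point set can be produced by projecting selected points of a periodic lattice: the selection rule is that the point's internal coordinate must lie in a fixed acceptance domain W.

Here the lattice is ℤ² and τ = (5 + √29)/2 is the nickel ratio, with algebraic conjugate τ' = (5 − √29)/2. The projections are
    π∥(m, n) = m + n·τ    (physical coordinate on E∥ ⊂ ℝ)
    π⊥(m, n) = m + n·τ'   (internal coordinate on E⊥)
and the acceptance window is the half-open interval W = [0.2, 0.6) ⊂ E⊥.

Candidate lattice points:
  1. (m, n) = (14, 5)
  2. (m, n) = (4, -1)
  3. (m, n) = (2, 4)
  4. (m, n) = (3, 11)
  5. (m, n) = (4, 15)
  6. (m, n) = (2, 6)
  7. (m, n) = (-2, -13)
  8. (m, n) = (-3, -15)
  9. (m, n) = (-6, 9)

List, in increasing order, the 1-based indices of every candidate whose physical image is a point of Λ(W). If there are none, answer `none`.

7

Numerically τ ≈ 5.19258 and τ' = −1/τ ≈ -0.19258.
candidate 1: (m,n)=(14,5) → π∥ = 14+5·τ ≈ 39.96291, π⊥ = 14+5·τ' ≈ 13.03709 ∉ [0.2, 0.6) ⇒ out
candidate 2: (m,n)=(4,-1) → π∥ = 4-1·τ ≈ -1.19258, π⊥ = 4-1·τ' ≈ 4.19258 ∉ [0.2, 0.6) ⇒ out
candidate 3: (m,n)=(2,4) → π∥ = 2+4·τ ≈ 22.77033, π⊥ = 2+4·τ' ≈ 1.22967 ∉ [0.2, 0.6) ⇒ out
candidate 4: (m,n)=(3,11) → π∥ = 3+11·τ ≈ 60.11841, π⊥ = 3+11·τ' ≈ 0.88159 ∉ [0.2, 0.6) ⇒ out
candidate 5: (m,n)=(4,15) → π∥ = 4+15·τ ≈ 81.88874, π⊥ = 4+15·τ' ≈ 1.11126 ∉ [0.2, 0.6) ⇒ out
candidate 6: (m,n)=(2,6) → π∥ = 2+6·τ ≈ 33.15549, π⊥ = 2+6·τ' ≈ 0.84451 ∉ [0.2, 0.6) ⇒ out
candidate 7: (m,n)=(-2,-13) → π∥ = -2-13·τ ≈ -69.50357, π⊥ = -2-13·τ' ≈ 0.50357 ∈ [0.2, 0.6) ⇒ IN Λ
candidate 8: (m,n)=(-3,-15) → π∥ = -3-15·τ ≈ -80.88874, π⊥ = -3-15·τ' ≈ -0.11126 ∉ [0.2, 0.6) ⇒ out
candidate 9: (m,n)=(-6,9) → π∥ = -6+9·τ ≈ 40.73324, π⊥ = -6+9·τ' ≈ -7.73324 ∉ [0.2, 0.6) ⇒ out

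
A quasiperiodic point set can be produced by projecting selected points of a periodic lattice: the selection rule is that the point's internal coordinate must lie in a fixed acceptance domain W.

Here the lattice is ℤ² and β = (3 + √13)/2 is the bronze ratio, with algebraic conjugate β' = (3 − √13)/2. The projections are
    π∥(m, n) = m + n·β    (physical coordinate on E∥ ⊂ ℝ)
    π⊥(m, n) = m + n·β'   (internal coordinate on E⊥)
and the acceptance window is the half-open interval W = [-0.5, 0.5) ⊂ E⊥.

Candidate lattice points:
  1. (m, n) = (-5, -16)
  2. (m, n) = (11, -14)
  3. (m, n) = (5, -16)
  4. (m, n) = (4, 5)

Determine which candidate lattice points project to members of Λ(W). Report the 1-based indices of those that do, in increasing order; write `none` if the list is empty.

1

Compute β' = (3−√13)/2 = -0.302776, so π⊥(m,n) = m -0.302776·n.
candidate 1: (m,n)=(-5,-16) → π∥ = -5-16·β ≈ -57.844410, π⊥ = -5-16·β' ≈ -0.155590 ∈ [-0.5, 0.5) ⇒ IN Λ
candidate 2: (m,n)=(11,-14) → π∥ = 11-14·β ≈ -35.238859, π⊥ = 11-14·β' ≈ 15.238859 ∉ [-0.5, 0.5) ⇒ out
candidate 3: (m,n)=(5,-16) → π∥ = 5-16·β ≈ -47.844410, π⊥ = 5-16·β' ≈ 9.844410 ∉ [-0.5, 0.5) ⇒ out
candidate 4: (m,n)=(4,5) → π∥ = 4+5·β ≈ 20.513878, π⊥ = 4+5·β' ≈ 2.486122 ∉ [-0.5, 0.5) ⇒ out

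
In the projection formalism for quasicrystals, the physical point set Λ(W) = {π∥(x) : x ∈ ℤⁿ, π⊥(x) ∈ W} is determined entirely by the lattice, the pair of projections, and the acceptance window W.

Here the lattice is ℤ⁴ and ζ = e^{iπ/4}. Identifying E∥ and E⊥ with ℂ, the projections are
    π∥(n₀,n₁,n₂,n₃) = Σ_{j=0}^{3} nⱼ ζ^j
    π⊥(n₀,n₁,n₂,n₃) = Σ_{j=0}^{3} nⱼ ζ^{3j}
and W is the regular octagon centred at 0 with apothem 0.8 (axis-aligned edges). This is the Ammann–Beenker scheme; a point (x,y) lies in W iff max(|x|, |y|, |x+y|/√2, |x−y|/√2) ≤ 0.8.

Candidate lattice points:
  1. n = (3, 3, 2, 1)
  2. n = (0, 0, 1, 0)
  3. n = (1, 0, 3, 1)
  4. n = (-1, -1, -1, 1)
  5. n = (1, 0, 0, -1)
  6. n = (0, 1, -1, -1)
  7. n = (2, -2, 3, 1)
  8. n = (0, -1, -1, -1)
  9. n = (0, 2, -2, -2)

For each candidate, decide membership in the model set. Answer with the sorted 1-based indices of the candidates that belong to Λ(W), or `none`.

5, 8

Internal map: ζ^{3j} for j=0..3 gives (1,0), (−√2/2,√2/2), (0,−1), (√2/2,√2/2).
#1 (3, 3, 2, 1): internal (1.58579, 0.82843); octagon support 1.70711 vs apothem 0.8 → ∉ W
#2 (0, 0, 1, 0): internal (0.00000, -1.00000); octagon support 1.00000 vs apothem 0.8 → ∉ W
#3 (1, 0, 3, 1): internal (1.70711, -2.29289); octagon support 2.82843 vs apothem 0.8 → ∉ W
#4 (-1, -1, -1, 1): internal (0.41421, 1.00000); octagon support 1.00000 vs apothem 0.8 → ∉ W
#5 (1, 0, 0, -1): internal (0.29289, -0.70711); octagon support 0.70711 vs apothem 0.8 → ∈ W
#6 (0, 1, -1, -1): internal (-1.41421, 1.00000); octagon support 1.70711 vs apothem 0.8 → ∉ W
#7 (2, -2, 3, 1): internal (4.12132, -3.70711); octagon support 5.53553 vs apothem 0.8 → ∉ W
#8 (0, -1, -1, -1): internal (0.00000, -0.41421); octagon support 0.41421 vs apothem 0.8 → ∈ W
#9 (0, 2, -2, -2): internal (-2.82843, 2.00000); octagon support 3.41421 vs apothem 0.8 → ∉ W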